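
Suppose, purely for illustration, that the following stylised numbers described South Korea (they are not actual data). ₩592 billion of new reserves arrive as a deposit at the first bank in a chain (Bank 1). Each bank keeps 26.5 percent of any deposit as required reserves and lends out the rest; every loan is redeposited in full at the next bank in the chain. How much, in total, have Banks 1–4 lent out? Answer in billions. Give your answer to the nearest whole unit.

Bank i lends (1 − rr)^i of the original deposit: Bank 1 lends 592·0.7350 = 435.1200, Bank 2 lends 592·0.7350² = 319.8132, and so on.
Summing a geometric series: total = 592·[0.7350·(1 − 0.7350^4) / (1 − 0.7350)] ≈ 1162.7670 billion.

₩1163 billion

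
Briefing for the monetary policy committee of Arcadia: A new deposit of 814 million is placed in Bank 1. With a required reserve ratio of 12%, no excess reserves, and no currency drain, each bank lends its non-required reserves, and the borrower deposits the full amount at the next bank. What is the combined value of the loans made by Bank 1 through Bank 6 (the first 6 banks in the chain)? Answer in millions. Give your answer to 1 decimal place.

3197.2 million

Bank i lends (1 − rr)^i of the original deposit: Bank 1 lends 814·0.8800 = 716.3200, Bank 2 lends 814·0.8800² = 630.3616, and so on.
Summing a geometric series: total = 814·[0.8800·(1 − 0.8800^6) / (1 − 0.8800)] ≈ 3197.1505 million.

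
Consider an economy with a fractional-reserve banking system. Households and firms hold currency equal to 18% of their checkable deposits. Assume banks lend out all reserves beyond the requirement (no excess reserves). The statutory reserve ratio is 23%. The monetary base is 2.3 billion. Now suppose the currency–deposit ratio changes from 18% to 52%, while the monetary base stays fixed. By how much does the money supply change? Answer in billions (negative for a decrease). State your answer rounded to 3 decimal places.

-1.958 billion

Initially m₁ = (1 + 0.18) / (0.23 + 0.18) ≈ 2.87805, so M₁ = 2.87805 × 2.3 ≈ 6.6195 billion.
After the change m₂ = (1 + 0.52) / (0.23 + 0.52) ≈ 2.02667, so M₂ = 2.02667 × 2.3 ≈ 4.6613 billion.
ΔM = M₂ − M₁ = 4.6613 − 6.6195 = -1.9582 billion.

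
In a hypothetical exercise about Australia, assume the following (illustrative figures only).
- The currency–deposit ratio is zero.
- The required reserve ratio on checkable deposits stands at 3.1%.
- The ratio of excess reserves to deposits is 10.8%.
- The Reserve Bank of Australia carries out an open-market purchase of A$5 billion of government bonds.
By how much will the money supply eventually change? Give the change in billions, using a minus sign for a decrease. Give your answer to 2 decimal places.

The money multiplier is m = 1 / (rr + e) = 1 / (0.031 + 0.108) ≈ 7.1942.
The purchase adds 5 billion of base, so ΔM = m × ΔMB = 7.1942 × (+5) = 35.971 billion.

A$35.97 billion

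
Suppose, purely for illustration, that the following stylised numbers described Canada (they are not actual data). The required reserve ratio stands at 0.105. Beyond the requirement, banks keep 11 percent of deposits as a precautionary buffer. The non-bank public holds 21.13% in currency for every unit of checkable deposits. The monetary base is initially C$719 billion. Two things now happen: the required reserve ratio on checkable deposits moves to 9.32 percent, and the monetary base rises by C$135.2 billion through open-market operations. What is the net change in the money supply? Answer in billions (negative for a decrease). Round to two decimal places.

C$453.26 billion

Before: m₁ = (1 + 0.2113) / (0.105 + 0.11 + 0.2113) ≈ 2.841426, MB₁ = 719, so M₁ = 2.841426 × 719 ≈ 2042.9853 billion.
After: m₂ = (1 + 0.2113) / (0.0932 + 0.11 + 0.2113) ≈ 2.922316, MB₂ = 719 + 135.2 = 854.2, so M₂ = 2.922316 × 854.2 ≈ 2496.2423 billion.
ΔM = M₂ − M₁ = 2496.2423 − 2042.9853 = 453.257 billion.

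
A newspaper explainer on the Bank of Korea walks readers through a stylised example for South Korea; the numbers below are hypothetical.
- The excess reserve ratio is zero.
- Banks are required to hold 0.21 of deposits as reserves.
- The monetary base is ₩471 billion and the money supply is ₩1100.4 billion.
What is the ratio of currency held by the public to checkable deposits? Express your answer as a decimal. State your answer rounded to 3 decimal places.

0.381

Using m = M/MB = 1100.4/471 ≈ 2.336306. From m = (1 + c)/(c + rr + e), rearranging gives 1 + c = m·(c + rr + e), so c·(1 − m) = m·(rr + e) − 1.
Hence c = [m·(rr + e) − 1]/(1 − m) = [2.336306 × (0.21 + 0) − 1] / (1 − 2.336306) ≈ 0.381182.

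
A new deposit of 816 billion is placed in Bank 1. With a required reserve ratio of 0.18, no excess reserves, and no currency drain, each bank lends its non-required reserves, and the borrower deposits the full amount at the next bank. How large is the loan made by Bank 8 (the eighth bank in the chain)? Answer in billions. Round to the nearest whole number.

Each bank lends a fraction (1 − rr) = 0.8200 of the deposit it receives, so Bank 8 receives 816·0.8200^7 and lends 816·0.8200^8 ≈ 166.8019 billion.

167 billion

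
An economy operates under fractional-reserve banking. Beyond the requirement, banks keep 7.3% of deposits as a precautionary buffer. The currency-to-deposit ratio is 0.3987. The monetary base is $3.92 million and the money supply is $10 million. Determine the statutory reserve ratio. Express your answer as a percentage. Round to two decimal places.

Using m = M/MB = 10/3.92 ≈ 2.551020. Since m = (1 + c)/(c + rr + e), the denominator satisfies c + rr + e = (1 + c)/m = (1 + 0.3987) / 2.551020 ≈ 0.548290.
With c = 0.3987 and e = 0.073, the statutory reserve ratio is 0.548290 − 0.3987 − 0.073 = 0.07659.

7.66%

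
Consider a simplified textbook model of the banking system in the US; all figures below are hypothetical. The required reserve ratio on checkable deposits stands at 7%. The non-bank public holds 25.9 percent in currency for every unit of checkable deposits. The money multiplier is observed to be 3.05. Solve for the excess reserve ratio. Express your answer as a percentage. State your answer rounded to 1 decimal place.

Using m = 3.05. Since m = (1 + c)/(c + rr + e), the denominator satisfies c + rr + e = (1 + c)/m = (1 + 0.259) / 3.05 ≈ 0.412787.
With c = 0.259 and rr = 0.07, the excess reserve ratio is 0.412787 − 0.259 − 0.07 = 0.083787.

8.4%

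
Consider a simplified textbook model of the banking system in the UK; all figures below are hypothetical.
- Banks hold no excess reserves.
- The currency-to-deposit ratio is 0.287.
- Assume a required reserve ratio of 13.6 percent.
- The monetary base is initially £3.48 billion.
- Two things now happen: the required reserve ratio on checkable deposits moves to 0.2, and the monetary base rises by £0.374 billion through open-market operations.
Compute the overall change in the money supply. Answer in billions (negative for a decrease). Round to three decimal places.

Before: m₁ = (1 + 0.287) / (0.136 + 0.287) ≈ 3.04255, MB₁ = 3.48, so M₁ = 3.04255 × 3.48 ≈ 10.5881 billion.
After: m₂ = (1 + 0.287) / (0.2 + 0.287) ≈ 2.64271, MB₂ = 3.48 + 0.374 = 3.854, so M₂ = 2.64271 × 3.854 ≈ 10.185 billion.
ΔM = M₂ − M₁ = 10.185 − 10.5881 = -0.4031 billion.

-0.403 billion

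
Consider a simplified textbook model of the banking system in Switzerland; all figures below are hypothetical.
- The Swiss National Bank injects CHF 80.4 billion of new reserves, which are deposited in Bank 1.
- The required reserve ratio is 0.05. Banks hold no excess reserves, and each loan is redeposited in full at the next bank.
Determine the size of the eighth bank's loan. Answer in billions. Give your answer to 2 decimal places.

CHF 53.34 billion

Each bank lends a fraction (1 − rr) = 0.9500 of the deposit it receives, so Bank 8 receives 80.4·0.9500^7 and lends 80.4·0.9500^8 ≈ 53.3390 billion.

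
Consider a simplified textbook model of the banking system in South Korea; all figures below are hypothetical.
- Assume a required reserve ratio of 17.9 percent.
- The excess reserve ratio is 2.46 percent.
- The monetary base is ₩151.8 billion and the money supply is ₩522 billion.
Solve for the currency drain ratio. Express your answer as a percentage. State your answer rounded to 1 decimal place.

Using m = M/MB = 522/151.8 ≈ 3.438735. From m = (1 + c)/(c + rr + e), rearranging gives 1 + c = m·(c + rr + e), so c·(1 − m) = m·(rr + e) − 1.
Hence c = [m·(rr + e) − 1]/(1 − m) = [3.438735 × (0.179 + 0.0246) − 1] / (1 − 3.438735) ≈ 0.122963.

12.3%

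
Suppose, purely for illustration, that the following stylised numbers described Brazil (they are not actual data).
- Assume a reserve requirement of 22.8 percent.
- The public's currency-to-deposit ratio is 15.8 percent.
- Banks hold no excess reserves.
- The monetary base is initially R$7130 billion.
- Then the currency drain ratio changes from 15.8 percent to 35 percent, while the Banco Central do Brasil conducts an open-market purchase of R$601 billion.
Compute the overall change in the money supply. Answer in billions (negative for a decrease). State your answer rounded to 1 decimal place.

Before: m₁ = (1 + 0.158) / (0.228 + 0.158) = 3, MB₁ = 7130, so M₁ = 3 × 7130 = 21390 billion.
After: m₂ = (1 + 0.35) / (0.228 + 0.35) ≈ 2.335640, MB₂ = 7130 + 601 = 7731, so M₂ = 2.335640 × 7731 ≈ 18056.8328 billion.
ΔM = M₂ − M₁ = 18056.8328 − 21390 = -3333.1672 billion.

-3333.2 billion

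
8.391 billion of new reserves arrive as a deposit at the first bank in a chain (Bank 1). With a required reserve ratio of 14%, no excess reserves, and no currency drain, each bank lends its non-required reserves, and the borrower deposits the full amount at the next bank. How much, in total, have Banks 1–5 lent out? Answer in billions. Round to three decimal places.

27.297 billion

Bank i lends (1 − rr)^i of the original deposit: Bank 1 lends 8.391·0.8600 ≈ 7.2163, Bank 2 lends 8.391·0.8600² ≈ 6.2060, and so on.
Summing a geometric series: total = 8.391·[0.8600·(1 − 0.8600^5) / (1 − 0.8600)] ≈ 27.2967 billion.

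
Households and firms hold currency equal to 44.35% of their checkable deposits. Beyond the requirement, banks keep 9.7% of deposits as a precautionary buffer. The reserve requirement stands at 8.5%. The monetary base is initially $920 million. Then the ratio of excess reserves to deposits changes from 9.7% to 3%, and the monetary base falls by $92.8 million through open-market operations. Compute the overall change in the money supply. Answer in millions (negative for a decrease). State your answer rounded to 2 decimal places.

$14.85 million

Before: m₁ = (1 + 0.4435) / (0.085 + 0.097 + 0.4435) ≈ 2.307754, MB₁ = 920, so M₁ = 2.307754 × 920 ≈ 2123.1337 million.
After: m₂ = (1 + 0.4435) / (0.085 + 0.03 + 0.4435) ≈ 2.584602, MB₂ = 920 − 92.8 = 827.2, so M₂ = 2.584602 × 827.2 ≈ 2137.9828 million.
ΔM = M₂ − M₁ = 2137.9828 − 2123.1337 = 14.8491 million.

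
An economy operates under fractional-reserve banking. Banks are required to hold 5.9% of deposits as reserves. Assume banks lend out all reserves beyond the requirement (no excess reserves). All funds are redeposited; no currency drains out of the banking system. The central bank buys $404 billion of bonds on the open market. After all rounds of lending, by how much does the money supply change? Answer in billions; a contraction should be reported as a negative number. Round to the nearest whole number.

$6847 billion

The simple money multiplier is m = 1/rr = 1/0.059 ≈ 16.9492.
An open-market purchase increases the monetary base by 404 billion, so ΔM = m × ΔMB = 16.9492 × 404 = 6847.4768 billion.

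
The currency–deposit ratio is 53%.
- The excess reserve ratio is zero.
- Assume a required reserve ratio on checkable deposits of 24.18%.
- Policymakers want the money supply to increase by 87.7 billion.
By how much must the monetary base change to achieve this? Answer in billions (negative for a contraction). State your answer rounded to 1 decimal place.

44.2 billion

The money multiplier is m = (1 + c) / (rr + c) = (1 + 0.53) / (0.2418 + 0.53) ≈ 1.9824.
ΔMB = ΔM / m = (+87.7) / 1.9824 ≈ 44.2393 billion.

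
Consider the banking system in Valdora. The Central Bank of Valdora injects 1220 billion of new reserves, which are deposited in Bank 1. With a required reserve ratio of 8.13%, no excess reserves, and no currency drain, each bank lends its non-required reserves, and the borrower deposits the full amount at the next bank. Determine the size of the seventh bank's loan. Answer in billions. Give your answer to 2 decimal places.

673.87 billion

Each bank lends a fraction (1 − rr) = 0.9187 of the deposit it receives, so Bank 7 receives 1220·0.9187^6 and lends 1220·0.9187^7 ≈ 673.8696 billion.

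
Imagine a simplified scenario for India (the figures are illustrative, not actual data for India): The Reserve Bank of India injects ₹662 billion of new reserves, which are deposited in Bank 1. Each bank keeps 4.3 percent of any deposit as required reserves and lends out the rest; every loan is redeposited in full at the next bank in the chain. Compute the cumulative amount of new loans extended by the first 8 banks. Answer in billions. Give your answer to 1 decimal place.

₹4367.7 billion

Bank i lends (1 − rr)^i of the original deposit: Bank 1 lends 662·0.9570 = 633.5340, Bank 2 lends 662·0.9570² ≈ 606.2920, and so on.
Summing a geometric series: total = 662·[0.9570·(1 − 0.9570^8) / (1 − 0.9570)] ≈ 4367.6885 billion.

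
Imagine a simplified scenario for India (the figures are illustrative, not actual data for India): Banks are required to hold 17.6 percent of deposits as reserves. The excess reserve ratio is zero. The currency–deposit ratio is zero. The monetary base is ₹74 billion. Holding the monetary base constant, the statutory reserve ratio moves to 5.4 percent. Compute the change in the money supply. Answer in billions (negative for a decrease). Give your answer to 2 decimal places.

Initially m₁ = 1 / (0.176) ≈ 5.68182, so M₁ = 5.68182 × 74 ≈ 420.4547 billion.
After the change m₂ = 1 / (0.054) ≈ 18.51852, so M₂ = 18.51852 × 74 ≈ 1370.3705 billion.
ΔM = M₂ − M₁ = 1370.3705 − 420.4547 = 949.9158 billion.

₹949.92 billion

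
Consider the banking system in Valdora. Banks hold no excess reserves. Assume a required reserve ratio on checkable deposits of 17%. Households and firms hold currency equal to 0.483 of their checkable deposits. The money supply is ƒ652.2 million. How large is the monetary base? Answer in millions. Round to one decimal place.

ƒ287.2 million

The money multiplier is m = (1 + c) / (rr + c) = (1 + 0.483) / (0.17 + 0.483) ≈ 2.27106.
MB = M / m = 652.2 / 2.27106 ≈ 287.1787 million.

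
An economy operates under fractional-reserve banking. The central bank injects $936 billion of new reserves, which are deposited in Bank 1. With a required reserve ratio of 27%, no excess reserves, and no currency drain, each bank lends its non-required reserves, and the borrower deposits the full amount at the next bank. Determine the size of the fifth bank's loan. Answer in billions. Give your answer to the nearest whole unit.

Each bank lends a fraction (1 − rr) = 0.7300 of the deposit it receives, so Bank 5 receives 936·0.7300^4 and lends 936·0.7300^5 ≈ 194.0395 billion.

$194 billion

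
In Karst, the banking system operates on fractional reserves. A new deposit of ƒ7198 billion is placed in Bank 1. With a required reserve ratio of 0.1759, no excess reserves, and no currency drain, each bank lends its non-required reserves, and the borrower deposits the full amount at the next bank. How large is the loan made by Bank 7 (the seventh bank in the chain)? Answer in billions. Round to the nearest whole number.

Each bank lends a fraction (1 − rr) = 0.8241 of the deposit it receives, so Bank 7 receives 7198·0.8241^6 and lends 7198·0.8241^7 ≈ 1858.1092 billion.

ƒ1858 billion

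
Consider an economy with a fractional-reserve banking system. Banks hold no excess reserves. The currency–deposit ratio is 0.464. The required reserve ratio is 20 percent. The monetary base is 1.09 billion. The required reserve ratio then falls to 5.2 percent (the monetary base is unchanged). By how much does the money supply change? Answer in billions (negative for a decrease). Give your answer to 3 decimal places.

Initially m₁ = (1 + 0.464) / (0.2 + 0.464) ≈ 2.20482, so M₁ = 2.20482 × 1.09 ≈ 2.4033 billion.
After the change m₂ = (1 + 0.464) / (0.052 + 0.464) ≈ 2.83721, so M₂ = 2.83721 × 1.09 ≈ 3.0926 billion.
ΔM = M₂ − M₁ = 3.0926 − 2.4033 = 0.6893 billion.

0.689 billion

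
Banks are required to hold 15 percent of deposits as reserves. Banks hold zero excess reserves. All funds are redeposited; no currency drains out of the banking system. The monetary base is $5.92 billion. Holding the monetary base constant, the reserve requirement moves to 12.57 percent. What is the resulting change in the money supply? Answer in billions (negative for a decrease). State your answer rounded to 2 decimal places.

Initially m₁ = 1 / (0.15) ≈ 6.6667, so M₁ = 6.6667 × 5.92 ≈ 39.4669 billion.
After the change m₂ = 1 / (0.1257) ≈ 7.9554, so M₂ = 7.9554 × 5.92 ≈ 47.096 billion.
ΔM = M₂ − M₁ = 47.096 − 39.4669 = 7.6291 billion.

$7.63 billion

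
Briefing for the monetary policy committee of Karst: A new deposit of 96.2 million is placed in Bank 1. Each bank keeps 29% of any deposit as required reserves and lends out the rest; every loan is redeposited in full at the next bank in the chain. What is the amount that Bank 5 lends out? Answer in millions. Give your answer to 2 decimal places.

17.36 million

Each bank lends a fraction (1 − rr) = 0.7100 of the deposit it receives, so Bank 5 receives 96.2·0.7100^4 and lends 96.2·0.7100^5 ≈ 17.3567 million.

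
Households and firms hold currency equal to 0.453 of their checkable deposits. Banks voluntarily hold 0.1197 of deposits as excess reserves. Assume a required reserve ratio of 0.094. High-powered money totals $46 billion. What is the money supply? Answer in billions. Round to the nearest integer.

$100 billion

The money multiplier is m = (1 + c) / (rr + e + c) = (1 + 0.453) / (0.094 + 0.1197 + 0.453) ≈ 2.1794.
So M = m × MB = 2.1794 × 46 = 100.2524 billion.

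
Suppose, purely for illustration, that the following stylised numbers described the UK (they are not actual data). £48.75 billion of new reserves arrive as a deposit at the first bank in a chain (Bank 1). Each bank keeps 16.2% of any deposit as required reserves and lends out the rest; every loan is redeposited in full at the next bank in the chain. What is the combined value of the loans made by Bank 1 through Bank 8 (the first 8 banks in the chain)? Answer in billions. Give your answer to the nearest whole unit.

£191 billion

Bank i lends (1 − rr)^i of the original deposit: Bank 1 lends 48.75·0.8380 = 40.8525, Bank 2 lends 48.75·0.8380² ≈ 34.2344, and so on.
Summing a geometric series: total = 48.75·[0.8380·(1 − 0.8380^8) / (1 − 0.8380)] ≈ 190.8484 billion.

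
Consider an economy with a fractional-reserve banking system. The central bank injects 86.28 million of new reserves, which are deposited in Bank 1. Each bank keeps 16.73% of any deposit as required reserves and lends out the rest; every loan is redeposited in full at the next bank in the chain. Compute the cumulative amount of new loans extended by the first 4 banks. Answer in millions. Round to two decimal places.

Bank i lends (1 − rr)^i of the original deposit: Bank 1 lends 86.28·0.8327 ≈ 71.8454, Bank 2 lends 86.28·0.8327² ≈ 59.8256, and so on.
Summing a geometric series: total = 86.28·[0.8327·(1 − 0.8327^4) / (1 − 0.8327)] ≈ 222.9702 million.

222.97 million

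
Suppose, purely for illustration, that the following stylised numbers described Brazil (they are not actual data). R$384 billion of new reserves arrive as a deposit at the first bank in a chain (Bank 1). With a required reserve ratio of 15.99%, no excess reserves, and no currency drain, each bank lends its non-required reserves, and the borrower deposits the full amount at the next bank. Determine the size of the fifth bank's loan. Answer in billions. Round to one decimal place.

Each bank lends a fraction (1 − rr) = 0.8401 of the deposit it receives, so Bank 5 receives 384·0.8401^4 and lends 384·0.8401^5 ≈ 160.6890 billion.

R$160.7 billion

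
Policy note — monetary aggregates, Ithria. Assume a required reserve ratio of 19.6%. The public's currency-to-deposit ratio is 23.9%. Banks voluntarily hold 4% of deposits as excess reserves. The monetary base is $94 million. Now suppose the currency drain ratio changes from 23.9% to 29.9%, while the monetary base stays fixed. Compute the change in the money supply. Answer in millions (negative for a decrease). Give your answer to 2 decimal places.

Initially m₁ = (1 + 0.239) / (0.196 + 0.04 + 0.239) ≈ 2.60842, so M₁ = 2.60842 × 94 ≈ 245.1915 million.
After the change m₂ = (1 + 0.299) / (0.196 + 0.04 + 0.299) ≈ 2.42804, so M₂ = 2.42804 × 94 ≈ 228.2358 million.
ΔM = M₂ − M₁ = 228.2358 − 245.1915 = -16.9557 million.

-16.96 million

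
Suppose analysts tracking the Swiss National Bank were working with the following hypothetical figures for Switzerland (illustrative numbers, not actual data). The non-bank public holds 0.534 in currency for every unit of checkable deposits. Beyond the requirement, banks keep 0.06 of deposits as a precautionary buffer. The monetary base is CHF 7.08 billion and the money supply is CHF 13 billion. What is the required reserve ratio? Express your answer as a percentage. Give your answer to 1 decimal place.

24.1%

Using m = M/MB = 13/7.08 ≈ 1.836158. Since m = (1 + c)/(c + rr + e), the denominator satisfies c + rr + e = (1 + c)/m = (1 + 0.534) / 1.836158 ≈ 0.835440.
With c = 0.534 and e = 0.06, the required reserve ratio is 0.835440 − 0.534 − 0.06 = 0.24144.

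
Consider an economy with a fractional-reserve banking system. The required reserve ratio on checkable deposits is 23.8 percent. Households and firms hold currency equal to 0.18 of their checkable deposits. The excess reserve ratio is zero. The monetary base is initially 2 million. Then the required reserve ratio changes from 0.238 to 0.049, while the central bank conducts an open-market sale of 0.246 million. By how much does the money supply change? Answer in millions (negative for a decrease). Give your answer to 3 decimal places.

3.392 million

Before: m₁ = (1 + 0.18) / (0.238 + 0.18) ≈ 2.82297, MB₁ = 2, so M₁ = 2.82297 × 2 ≈ 5.6459 million.
After: m₂ = (1 + 0.18) / (0.049 + 0.18) ≈ 5.15284, MB₂ = 2 − 0.246 = 1.754, so M₂ = 5.15284 × 1.754 ≈ 9.0381 million.
ΔM = M₂ − M₁ = 9.0381 − 5.6459 = 3.3922 million.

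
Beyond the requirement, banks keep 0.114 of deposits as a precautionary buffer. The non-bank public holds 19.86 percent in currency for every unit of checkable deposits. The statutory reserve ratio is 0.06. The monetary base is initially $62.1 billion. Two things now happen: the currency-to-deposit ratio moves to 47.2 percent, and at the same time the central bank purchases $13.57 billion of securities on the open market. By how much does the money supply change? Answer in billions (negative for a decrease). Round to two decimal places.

-27.34 billion

Before: m₁ = (1 + 0.1986) / (0.06 + 0.114 + 0.1986) ≈ 3.21685, MB₁ = 62.1, so M₁ = 3.21685 × 62.1 ≈ 199.7664 billion.
After: m₂ = (1 + 0.472) / (0.06 + 0.114 + 0.472) ≈ 2.27864, MB₂ = 62.1 + 13.57 = 75.67, so M₂ = 2.27864 × 75.67 ≈ 172.4247 billion.
ΔM = M₂ − M₁ = 172.4247 − 199.7664 = -27.3417 billion.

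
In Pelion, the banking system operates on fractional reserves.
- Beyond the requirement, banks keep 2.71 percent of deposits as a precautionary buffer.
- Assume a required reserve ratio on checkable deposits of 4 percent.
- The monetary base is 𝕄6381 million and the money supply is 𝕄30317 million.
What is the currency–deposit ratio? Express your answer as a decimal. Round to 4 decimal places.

Using m = M/MB = 30317/6381 ≈ 4.751136. From m = (1 + c)/(c + rr + e), rearranging gives 1 + c = m·(c + rr + e), so c·(1 − m) = m·(rr + e) − 1.
Hence c = [m·(rr + e) − 1]/(1 − m) = [4.751136 × (0.04 + 0.0271) − 1] / (1 − 4.751136) ≈ 0.181598.

0.1816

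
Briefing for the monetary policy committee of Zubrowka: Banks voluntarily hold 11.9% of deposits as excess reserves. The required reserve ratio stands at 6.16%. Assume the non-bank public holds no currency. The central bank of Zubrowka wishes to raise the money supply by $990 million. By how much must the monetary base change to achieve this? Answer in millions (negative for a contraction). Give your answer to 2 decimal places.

$178.79 million

The money multiplier is m = 1 / (rr + e) = 1 / (0.0616 + 0.119) ≈ 5.537099.
ΔMB = ΔM / m = (+990) / 5.537099 ≈ 178.794 million.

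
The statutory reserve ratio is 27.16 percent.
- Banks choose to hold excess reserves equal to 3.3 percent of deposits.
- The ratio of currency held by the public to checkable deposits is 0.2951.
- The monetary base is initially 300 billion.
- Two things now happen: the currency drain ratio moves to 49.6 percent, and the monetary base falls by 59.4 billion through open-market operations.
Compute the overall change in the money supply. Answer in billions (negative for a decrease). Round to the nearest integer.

Before: m₁ = (1 + 0.2951) / (0.2716 + 0.033 + 0.2951) ≈ 2.1596, MB₁ = 300, so M₁ = 2.1596 × 300 = 647.88 billion.
After: m₂ = (1 + 0.496) / (0.2716 + 0.033 + 0.496) ≈ 1.8686, MB₂ = 300 − 59.4 = 240.6, so M₂ = 1.8686 × 240.6 ≈ 449.5852 billion.
ΔM = M₂ − M₁ = 449.5852 − 647.88 = -198.2948 billion.

-198 billion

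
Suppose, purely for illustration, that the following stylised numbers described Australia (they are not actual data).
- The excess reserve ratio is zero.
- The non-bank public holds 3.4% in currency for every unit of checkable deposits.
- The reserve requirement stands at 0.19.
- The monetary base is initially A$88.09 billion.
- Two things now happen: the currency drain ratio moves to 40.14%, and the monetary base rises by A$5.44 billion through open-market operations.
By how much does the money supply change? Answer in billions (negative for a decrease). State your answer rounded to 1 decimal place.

-185.0 billion

Before: m₁ = (1 + 0.034) / (0.19 + 0.034) ≈ 4.6161, MB₁ = 88.09, so M₁ = 4.6161 × 88.09 ≈ 406.6322 billion.
After: m₂ = (1 + 0.4014) / (0.19 + 0.4014) ≈ 2.3696, MB₂ = 88.09 + 5.44 = 93.53, so M₂ = 2.3696 × 93.53 ≈ 221.6287 billion.
ΔM = M₂ − M₁ = 221.6287 − 406.6322 = -185.0035 billion.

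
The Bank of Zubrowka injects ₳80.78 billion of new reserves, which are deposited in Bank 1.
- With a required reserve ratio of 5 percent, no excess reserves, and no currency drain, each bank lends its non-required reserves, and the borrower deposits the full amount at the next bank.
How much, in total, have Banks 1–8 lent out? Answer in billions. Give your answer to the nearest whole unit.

₳517 billion

Bank i lends (1 − rr)^i of the original deposit: Bank 1 lends 80.78·0.9500 = 76.7410, Bank 2 lends 80.78·0.9500² ≈ 72.9039, and so on.
Summing a geometric series: total = 80.78·[0.9500·(1 − 0.9500^8) / (1 − 0.9500)] ≈ 516.5891 billion.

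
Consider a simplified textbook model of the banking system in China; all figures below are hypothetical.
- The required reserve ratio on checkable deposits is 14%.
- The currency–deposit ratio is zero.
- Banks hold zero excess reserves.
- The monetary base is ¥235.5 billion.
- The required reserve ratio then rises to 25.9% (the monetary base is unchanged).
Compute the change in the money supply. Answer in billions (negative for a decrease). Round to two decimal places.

-772.88 billion

Initially m₁ = 1 / (0.14) ≈ 7.142857, so M₁ = 7.142857 × 235.5 ≈ 1682.1428 billion.
After the change m₂ = 1 / (0.259) ≈ 3.861004, so M₂ = 3.861004 × 235.5 ≈ 909.2664 billion.
ΔM = M₂ − M₁ = 909.2664 − 1682.1428 = -772.8764 billion.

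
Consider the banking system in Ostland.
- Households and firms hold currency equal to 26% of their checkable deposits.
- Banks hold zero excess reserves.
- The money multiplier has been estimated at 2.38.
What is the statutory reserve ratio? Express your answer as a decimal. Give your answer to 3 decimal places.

Using m = 2.38. Since m = (1 + c)/(c + rr + e), the denominator satisfies c + rr + e = (1 + c)/m = (1 + 0.26) / 2.38 ≈ 0.529412.
With c = 0.26 and e = 0, the statutory reserve ratio is 0.529412 − 0.26 − 0 = 0.269412.

0.269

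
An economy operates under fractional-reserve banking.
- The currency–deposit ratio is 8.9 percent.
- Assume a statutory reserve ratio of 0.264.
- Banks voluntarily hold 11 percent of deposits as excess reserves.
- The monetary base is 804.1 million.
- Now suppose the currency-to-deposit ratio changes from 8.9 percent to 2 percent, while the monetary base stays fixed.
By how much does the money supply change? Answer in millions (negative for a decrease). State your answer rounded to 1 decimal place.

190.4 million

Initially m₁ = (1 + 0.089) / (0.264 + 0.11 + 0.089) ≈ 2.35205, so M₁ = 2.35205 × 804.1 ≈ 1891.2834 million.
After the change m₂ = (1 + 0.02) / (0.264 + 0.11 + 0.02) ≈ 2.58883, so M₂ = 2.58883 × 804.1 ≈ 2081.6782 million.
ΔM = M₂ − M₁ = 2081.6782 − 1891.2834 = 190.3948 million.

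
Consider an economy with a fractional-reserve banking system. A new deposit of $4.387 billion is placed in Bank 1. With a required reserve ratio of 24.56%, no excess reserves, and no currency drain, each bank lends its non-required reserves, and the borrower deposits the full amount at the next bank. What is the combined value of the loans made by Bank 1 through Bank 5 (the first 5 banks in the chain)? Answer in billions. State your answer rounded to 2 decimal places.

Bank i lends (1 − rr)^i of the original deposit: Bank 1 lends 4.387·0.7544 ≈ 3.3096, Bank 2 lends 4.387·0.7544² ≈ 2.4967, and so on.
Summing a geometric series: total = 4.387·[0.7544·(1 − 0.7544^5) / (1 − 0.7544)] ≈ 10.1827 billion.

$10.18 billion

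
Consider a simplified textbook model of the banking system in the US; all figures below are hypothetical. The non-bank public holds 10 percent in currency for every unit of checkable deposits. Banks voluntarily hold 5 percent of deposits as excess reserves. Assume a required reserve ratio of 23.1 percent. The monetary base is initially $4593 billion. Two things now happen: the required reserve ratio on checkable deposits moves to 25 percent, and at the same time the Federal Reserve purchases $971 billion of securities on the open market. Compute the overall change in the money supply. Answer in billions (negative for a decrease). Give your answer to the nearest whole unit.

Before: m₁ = (1 + 0.1) / (0.231 + 0.05 + 0.1) ≈ 2.88714, MB₁ = 4593, so M₁ = 2.88714 × 4593 ≈ 13260.634 billion.
After: m₂ = (1 + 0.1) / (0.25 + 0.05 + 0.1) = 2.75, MB₂ = 4593 + 971 = 5564, so M₂ = 2.75 × 5564 = 15301 billion.
ΔM = M₂ − M₁ = 15301 − 13260.634 = 2040.366 billion.

$2040 billion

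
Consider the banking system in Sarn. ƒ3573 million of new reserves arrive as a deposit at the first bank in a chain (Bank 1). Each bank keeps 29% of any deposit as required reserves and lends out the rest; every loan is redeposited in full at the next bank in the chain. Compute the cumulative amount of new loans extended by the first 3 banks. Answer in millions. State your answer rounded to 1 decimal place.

ƒ5616.8 million

Bank i lends (1 − rr)^i of the original deposit: Bank 1 lends 3573·0.7100 = 2536.8300, Bank 2 lends 3573·0.7100² = 1801.1493, and so on.
Summing a geometric series: total = 3573·[0.7100·(1 − 0.7100^3) / (1 − 0.7100)] ≈ 5616.7953 million.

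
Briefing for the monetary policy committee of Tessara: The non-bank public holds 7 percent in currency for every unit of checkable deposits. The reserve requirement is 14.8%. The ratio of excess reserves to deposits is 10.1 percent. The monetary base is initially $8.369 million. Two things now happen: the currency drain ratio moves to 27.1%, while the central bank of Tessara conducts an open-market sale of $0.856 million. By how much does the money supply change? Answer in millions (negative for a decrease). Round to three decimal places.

Before: m₁ = (1 + 0.07) / (0.148 + 0.101 + 0.07) ≈ 3.35423, MB₁ = 8.369, so M₁ = 3.35423 × 8.369 ≈ 28.0716 million.
After: m₂ = (1 + 0.271) / (0.148 + 0.101 + 0.271) ≈ 2.44423, MB₂ = 8.369 − 0.856 = 7.513, so M₂ = 2.44423 × 7.513 ≈ 18.3635 million.
ΔM = M₂ − M₁ = 18.3635 − 28.0716 = -9.7081 million.

-9.708 million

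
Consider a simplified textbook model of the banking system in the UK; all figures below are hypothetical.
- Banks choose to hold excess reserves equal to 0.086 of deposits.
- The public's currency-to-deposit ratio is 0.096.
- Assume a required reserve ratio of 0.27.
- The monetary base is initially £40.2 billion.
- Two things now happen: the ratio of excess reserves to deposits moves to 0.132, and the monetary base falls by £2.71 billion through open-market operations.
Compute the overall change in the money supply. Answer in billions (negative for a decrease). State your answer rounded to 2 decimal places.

-14.97 billion

Before: m₁ = (1 + 0.096) / (0.27 + 0.086 + 0.096) ≈ 2.42478, MB₁ = 40.2, so M₁ = 2.42478 × 40.2 ≈ 97.4762 billion.
After: m₂ = (1 + 0.096) / (0.27 + 0.132 + 0.096) ≈ 2.20080, MB₂ = 40.2 − 2.71 = 37.49, so M₂ = 2.20080 × 37.49 ≈ 82.508 billion.
ΔM = M₂ − M₁ = 82.508 − 97.4762 = -14.9682 billion.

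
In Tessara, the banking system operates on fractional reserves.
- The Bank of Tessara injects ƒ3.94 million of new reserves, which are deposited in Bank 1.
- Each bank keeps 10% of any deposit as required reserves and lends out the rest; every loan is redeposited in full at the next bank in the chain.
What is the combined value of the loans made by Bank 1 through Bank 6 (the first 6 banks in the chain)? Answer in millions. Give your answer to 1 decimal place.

Bank i lends (1 − rr)^i of the original deposit: Bank 1 lends 3.94·0.9000 = 3.5460, Bank 2 lends 3.94·0.9000² = 3.1914, and so on.
Summing a geometric series: total = 3.94·[0.9000·(1 − 0.9000^6) / (1 − 0.9000)] ≈ 16.6151 million.

ƒ16.6 million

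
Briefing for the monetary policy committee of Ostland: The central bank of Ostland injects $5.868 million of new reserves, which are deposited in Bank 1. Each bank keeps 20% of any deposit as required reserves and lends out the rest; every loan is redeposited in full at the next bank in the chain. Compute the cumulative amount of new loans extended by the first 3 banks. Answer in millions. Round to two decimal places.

$11.45 million

Bank i lends (1 − rr)^i of the original deposit: Bank 1 lends 5.868·0.8000 = 4.6944, Bank 2 lends 5.868·0.8000² ≈ 3.7555, and so on.
Summing a geometric series: total = 5.868·[0.8000·(1 − 0.8000^3) / (1 − 0.8000)] ≈ 11.4543 million.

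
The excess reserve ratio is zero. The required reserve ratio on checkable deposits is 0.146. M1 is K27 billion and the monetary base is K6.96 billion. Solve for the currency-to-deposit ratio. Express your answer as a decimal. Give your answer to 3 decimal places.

0.151

Using m = M/MB = 27/6.96 ≈ 3.879310. From m = (1 + c)/(c + rr + e), rearranging gives 1 + c = m·(c + rr + e), so c·(1 − m) = m·(rr + e) − 1.
Hence c = [m·(rr + e) − 1]/(1 − m) = [3.879310 × (0.146 + 0) − 1] / (1 − 3.879310) ≈ 0.150599.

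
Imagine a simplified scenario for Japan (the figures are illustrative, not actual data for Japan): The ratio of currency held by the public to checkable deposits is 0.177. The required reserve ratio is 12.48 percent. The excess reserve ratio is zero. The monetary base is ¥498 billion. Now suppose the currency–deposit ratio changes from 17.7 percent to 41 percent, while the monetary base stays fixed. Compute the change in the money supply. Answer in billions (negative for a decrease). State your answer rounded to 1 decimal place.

-629.2 billion

Initially m₁ = (1 + 0.177) / (0.1248 + 0.177) ≈ 3.89993, so M₁ = 3.89993 × 498 ≈ 1942.1651 billion.
After the change m₂ = (1 + 0.41) / (0.1248 + 0.41) ≈ 2.63650, so M₂ = 2.63650 × 498 = 1312.977 billion.
ΔM = M₂ − M₁ = 1312.977 − 1942.1651 = -629.1881 billion.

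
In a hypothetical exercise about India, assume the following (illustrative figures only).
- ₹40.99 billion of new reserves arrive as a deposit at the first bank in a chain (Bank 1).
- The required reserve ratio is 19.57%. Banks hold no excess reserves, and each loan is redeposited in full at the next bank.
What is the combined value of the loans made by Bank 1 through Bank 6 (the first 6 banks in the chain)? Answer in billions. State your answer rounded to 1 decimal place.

Bank i lends (1 − rr)^i of the original deposit: Bank 1 lends 40.99·0.8043 ≈ 32.9683, Bank 2 lends 40.99·0.8043² ≈ 26.5164, and so on.
Summing a geometric series: total = 40.99·[0.8043·(1 − 0.8043^6) / (1 − 0.8043)] ≈ 122.8581 billion.

₹122.9 billion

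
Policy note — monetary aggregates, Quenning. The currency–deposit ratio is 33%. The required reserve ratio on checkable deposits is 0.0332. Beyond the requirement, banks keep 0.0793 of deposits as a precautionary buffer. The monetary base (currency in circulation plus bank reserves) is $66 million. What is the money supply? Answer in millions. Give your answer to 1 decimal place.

$198.4 million

The money multiplier is m = (1 + c) / (rr + e + c) = (1 + 0.33) / (0.0332 + 0.0793 + 0.33) ≈ 3.0056.
So M = m × MB = 3.0056 × 66 = 198.3696 million.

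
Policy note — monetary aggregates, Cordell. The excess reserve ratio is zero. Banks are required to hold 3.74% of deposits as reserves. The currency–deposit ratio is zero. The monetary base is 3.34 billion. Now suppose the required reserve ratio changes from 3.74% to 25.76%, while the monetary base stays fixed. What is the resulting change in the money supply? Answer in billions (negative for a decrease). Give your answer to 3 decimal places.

Initially m₁ = 1 / (0.0374) ≈ 26.73797, so M₁ = 26.73797 × 3.34 ≈ 89.3048 billion.
After the change m₂ = 1 / (0.2576) ≈ 3.88199, so M₂ = 3.88199 × 3.34 ≈ 12.9658 billion.
ΔM = M₂ − M₁ = 12.9658 − 89.3048 = -76.339 billion.

-76.339 billion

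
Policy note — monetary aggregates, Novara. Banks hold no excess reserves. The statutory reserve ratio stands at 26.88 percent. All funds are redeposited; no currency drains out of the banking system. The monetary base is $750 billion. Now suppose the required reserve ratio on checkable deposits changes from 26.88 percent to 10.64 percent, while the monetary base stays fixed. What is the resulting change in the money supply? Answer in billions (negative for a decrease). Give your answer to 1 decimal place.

$4258.7 billion

Initially m₁ = 1 / (0.2688) ≈ 3.72024, so M₁ = 3.72024 × 750 = 2790.18 billion.
After the change m₂ = 1 / (0.1064) ≈ 9.39850, so M₂ = 9.39850 × 750 = 7048.875 billion.
ΔM = M₂ − M₁ = 7048.875 − 2790.18 = 4258.695 billion.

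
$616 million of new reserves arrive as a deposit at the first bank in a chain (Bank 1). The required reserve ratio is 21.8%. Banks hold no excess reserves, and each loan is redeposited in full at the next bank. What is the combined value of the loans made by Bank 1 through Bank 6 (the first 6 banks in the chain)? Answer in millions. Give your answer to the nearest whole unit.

Bank i lends (1 − rr)^i of the original deposit: Bank 1 lends 616·0.7820 = 481.7120, Bank 2 lends 616·0.7820² ≈ 376.6988, and so on.
Summing a geometric series: total = 616·[0.7820·(1 − 0.7820^6) / (1 − 0.7820)] ≈ 1704.3623 million.

$1704 million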